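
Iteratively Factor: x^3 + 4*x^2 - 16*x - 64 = (x + 4)*(x^2 - 16) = (x + 4)^2*(x - 4)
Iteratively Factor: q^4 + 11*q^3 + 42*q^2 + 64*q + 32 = (q + 1)*(q^3 + 10*q^2 + 32*q + 32) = (q + 1)*(q + 4)*(q^2 + 6*q + 8) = (q + 1)*(q + 4)^2*(q + 2)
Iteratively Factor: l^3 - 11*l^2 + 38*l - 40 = (l - 5)*(l^2 - 6*l + 8) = (l - 5)*(l - 2)*(l - 4)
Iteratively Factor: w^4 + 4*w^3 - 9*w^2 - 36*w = (w + 4)*(w^3 - 9*w) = (w + 3)*(w + 4)*(w^2 - 3*w) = w*(w + 3)*(w + 4)*(w - 3)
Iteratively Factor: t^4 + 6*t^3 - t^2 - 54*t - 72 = (t + 4)*(t^3 + 2*t^2 - 9*t - 18) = (t + 3)*(t + 4)*(t^2 - t - 6) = (t + 2)*(t + 3)*(t + 4)*(t - 3)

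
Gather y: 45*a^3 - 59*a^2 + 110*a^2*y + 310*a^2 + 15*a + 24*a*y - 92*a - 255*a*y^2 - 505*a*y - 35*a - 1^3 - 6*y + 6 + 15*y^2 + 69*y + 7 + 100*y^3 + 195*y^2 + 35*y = 45*a^3 + 251*a^2 - 112*a + 100*y^3 + y^2*(210 - 255*a) + y*(110*a^2 - 481*a + 98) + 12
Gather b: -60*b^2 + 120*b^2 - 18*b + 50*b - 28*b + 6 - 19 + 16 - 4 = 60*b^2 + 4*b - 1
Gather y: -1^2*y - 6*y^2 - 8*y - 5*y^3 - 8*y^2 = -5*y^3 - 14*y^2 - 9*y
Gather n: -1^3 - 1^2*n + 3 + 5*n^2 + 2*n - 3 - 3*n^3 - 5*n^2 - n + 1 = -3*n^3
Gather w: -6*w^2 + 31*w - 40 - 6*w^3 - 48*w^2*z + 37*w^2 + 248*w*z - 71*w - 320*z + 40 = -6*w^3 + w^2*(31 - 48*z) + w*(248*z - 40) - 320*z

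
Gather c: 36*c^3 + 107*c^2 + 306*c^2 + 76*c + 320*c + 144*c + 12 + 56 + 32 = 36*c^3 + 413*c^2 + 540*c + 100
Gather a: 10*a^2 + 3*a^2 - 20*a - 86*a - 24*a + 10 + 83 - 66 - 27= 13*a^2 - 130*a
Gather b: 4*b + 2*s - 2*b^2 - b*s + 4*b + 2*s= -2*b^2 + b*(8 - s) + 4*s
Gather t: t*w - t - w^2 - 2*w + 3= t*(w - 1) - w^2 - 2*w + 3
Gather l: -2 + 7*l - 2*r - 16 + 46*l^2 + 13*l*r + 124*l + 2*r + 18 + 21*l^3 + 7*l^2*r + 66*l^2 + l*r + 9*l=21*l^3 + l^2*(7*r + 112) + l*(14*r + 140)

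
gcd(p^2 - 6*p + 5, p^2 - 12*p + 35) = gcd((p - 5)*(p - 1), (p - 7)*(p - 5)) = p - 5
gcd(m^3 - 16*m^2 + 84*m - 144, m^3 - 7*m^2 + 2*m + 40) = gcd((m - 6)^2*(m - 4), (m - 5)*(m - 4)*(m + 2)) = m - 4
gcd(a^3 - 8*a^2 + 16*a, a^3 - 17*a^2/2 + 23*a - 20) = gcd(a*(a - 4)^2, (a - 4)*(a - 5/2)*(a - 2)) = a - 4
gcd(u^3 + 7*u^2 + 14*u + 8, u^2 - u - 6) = u + 2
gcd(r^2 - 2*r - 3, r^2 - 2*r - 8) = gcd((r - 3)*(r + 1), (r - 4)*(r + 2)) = 1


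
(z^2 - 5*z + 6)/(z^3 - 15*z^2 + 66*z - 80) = (z - 3)/(z^2 - 13*z + 40)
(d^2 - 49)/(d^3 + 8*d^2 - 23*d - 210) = (d - 7)/(d^2 + d - 30)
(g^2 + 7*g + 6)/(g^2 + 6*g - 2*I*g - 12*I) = (g + 1)/(g - 2*I)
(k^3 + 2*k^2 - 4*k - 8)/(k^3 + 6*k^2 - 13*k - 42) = (k^2 - 4)/(k^2 + 4*k - 21)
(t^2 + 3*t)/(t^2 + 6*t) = (t + 3)/(t + 6)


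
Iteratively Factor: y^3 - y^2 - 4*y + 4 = (y - 2)*(y^2 + y - 2) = (y - 2)*(y + 2)*(y - 1)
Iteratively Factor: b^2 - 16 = (b - 4)*(b + 4)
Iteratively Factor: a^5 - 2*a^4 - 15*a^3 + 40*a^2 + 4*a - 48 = (a + 1)*(a^4 - 3*a^3 - 12*a^2 + 52*a - 48) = (a - 2)*(a + 1)*(a^3 - a^2 - 14*a + 24) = (a - 2)^2*(a + 1)*(a^2 + a - 12) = (a - 2)^2*(a + 1)*(a + 4)*(a - 3)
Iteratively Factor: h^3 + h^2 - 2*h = (h - 1)*(h^2 + 2*h) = h*(h - 1)*(h + 2)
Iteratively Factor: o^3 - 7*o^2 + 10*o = (o)*(o^2 - 7*o + 10) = o*(o - 2)*(o - 5)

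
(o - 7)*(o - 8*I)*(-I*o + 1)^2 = -o^4 + 7*o^3 + 6*I*o^3 - 15*o^2 - 42*I*o^2 + 105*o - 8*I*o + 56*I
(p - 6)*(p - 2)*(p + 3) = p^3 - 5*p^2 - 12*p + 36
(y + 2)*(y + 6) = y^2 + 8*y + 12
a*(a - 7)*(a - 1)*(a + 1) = a^4 - 7*a^3 - a^2 + 7*a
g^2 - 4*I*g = g*(g - 4*I)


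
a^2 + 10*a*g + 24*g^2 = (a + 4*g)*(a + 6*g)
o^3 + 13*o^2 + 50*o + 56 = (o + 2)*(o + 4)*(o + 7)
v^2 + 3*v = v*(v + 3)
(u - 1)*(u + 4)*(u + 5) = u^3 + 8*u^2 + 11*u - 20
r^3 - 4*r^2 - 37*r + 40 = (r - 8)*(r - 1)*(r + 5)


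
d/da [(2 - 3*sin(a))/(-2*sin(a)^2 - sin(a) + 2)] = (-6*sin(a)^2 + 8*sin(a) - 4)*cos(a)/(sin(a) - cos(2*a) - 1)^2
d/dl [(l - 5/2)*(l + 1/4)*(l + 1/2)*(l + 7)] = 4*l^3 + 63*l^2/4 - 28*l - 201/16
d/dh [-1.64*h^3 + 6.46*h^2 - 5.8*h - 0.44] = -4.92*h^2 + 12.92*h - 5.8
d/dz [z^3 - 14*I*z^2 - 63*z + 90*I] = 3*z^2 - 28*I*z - 63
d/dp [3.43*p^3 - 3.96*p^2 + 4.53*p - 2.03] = 10.29*p^2 - 7.92*p + 4.53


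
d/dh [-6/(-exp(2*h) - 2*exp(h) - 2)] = -12*(exp(h) + 1)*exp(h)/(exp(2*h) + 2*exp(h) + 2)^2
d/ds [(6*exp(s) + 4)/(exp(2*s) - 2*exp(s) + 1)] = (-6*exp(s) - 14)*exp(s)/(exp(3*s) - 3*exp(2*s) + 3*exp(s) - 1)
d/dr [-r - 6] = -1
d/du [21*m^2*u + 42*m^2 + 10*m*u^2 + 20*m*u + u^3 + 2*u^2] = 21*m^2 + 20*m*u + 20*m + 3*u^2 + 4*u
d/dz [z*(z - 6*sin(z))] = -6*z*cos(z) + 2*z - 6*sin(z)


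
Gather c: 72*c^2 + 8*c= 72*c^2 + 8*c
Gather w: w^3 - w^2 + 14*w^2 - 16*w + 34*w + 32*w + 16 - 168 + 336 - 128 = w^3 + 13*w^2 + 50*w + 56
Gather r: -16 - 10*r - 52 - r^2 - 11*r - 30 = -r^2 - 21*r - 98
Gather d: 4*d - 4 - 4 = 4*d - 8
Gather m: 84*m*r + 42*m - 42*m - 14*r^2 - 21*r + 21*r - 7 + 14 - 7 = 84*m*r - 14*r^2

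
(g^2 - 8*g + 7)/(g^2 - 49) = (g - 1)/(g + 7)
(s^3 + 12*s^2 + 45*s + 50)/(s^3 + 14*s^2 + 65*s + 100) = (s + 2)/(s + 4)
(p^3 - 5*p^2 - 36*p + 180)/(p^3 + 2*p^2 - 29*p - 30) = (p - 6)/(p + 1)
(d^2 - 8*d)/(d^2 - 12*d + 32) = d/(d - 4)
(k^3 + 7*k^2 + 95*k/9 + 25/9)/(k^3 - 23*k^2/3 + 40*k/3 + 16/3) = (3*k^2 + 20*k + 25)/(3*(k^2 - 8*k + 16))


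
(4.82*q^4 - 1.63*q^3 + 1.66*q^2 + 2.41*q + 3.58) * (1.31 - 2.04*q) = -9.8328*q^5 + 9.6394*q^4 - 5.5217*q^3 - 2.7418*q^2 - 4.1461*q + 4.6898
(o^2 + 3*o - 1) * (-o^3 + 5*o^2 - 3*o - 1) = -o^5 + 2*o^4 + 13*o^3 - 15*o^2 + 1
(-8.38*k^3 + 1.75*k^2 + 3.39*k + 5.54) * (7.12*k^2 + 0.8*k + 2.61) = -59.6656*k^5 + 5.756*k^4 + 3.665*k^3 + 46.7243*k^2 + 13.2799*k + 14.4594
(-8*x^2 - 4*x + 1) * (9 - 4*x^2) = 32*x^4 + 16*x^3 - 76*x^2 - 36*x + 9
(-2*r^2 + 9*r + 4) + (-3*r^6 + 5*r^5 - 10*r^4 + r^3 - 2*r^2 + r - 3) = -3*r^6 + 5*r^5 - 10*r^4 + r^3 - 4*r^2 + 10*r + 1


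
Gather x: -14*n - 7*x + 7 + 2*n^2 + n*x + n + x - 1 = 2*n^2 - 13*n + x*(n - 6) + 6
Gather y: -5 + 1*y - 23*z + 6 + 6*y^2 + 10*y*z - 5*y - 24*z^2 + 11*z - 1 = 6*y^2 + y*(10*z - 4) - 24*z^2 - 12*z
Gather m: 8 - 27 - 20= -39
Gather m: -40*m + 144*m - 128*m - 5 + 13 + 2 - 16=-24*m - 6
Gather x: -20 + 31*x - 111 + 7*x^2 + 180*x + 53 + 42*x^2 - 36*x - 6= 49*x^2 + 175*x - 84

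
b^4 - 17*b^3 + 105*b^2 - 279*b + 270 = (b - 6)*(b - 5)*(b - 3)^2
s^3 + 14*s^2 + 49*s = s*(s + 7)^2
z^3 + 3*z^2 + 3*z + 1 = (z + 1)^3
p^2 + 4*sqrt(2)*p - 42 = (p - 3*sqrt(2))*(p + 7*sqrt(2))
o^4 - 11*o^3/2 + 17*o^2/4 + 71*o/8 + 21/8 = (o - 7/2)*(o - 3)*(o + 1/2)^2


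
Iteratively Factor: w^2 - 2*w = (w - 2)*(w)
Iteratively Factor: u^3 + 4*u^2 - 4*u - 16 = (u + 2)*(u^2 + 2*u - 8) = (u - 2)*(u + 2)*(u + 4)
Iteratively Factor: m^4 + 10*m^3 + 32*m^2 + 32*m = (m)*(m^3 + 10*m^2 + 32*m + 32) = m*(m + 4)*(m^2 + 6*m + 8) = m*(m + 2)*(m + 4)*(m + 4)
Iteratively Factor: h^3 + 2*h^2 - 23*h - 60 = (h + 4)*(h^2 - 2*h - 15) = (h - 5)*(h + 4)*(h + 3)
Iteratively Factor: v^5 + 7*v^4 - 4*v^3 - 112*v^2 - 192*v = (v)*(v^4 + 7*v^3 - 4*v^2 - 112*v - 192) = v*(v - 4)*(v^3 + 11*v^2 + 40*v + 48) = v*(v - 4)*(v + 4)*(v^2 + 7*v + 12) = v*(v - 4)*(v + 3)*(v + 4)*(v + 4)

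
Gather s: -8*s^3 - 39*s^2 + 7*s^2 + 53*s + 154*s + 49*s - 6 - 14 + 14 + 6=-8*s^3 - 32*s^2 + 256*s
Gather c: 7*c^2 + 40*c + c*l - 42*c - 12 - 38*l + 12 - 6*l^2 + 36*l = 7*c^2 + c*(l - 2) - 6*l^2 - 2*l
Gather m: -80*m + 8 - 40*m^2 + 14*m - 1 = -40*m^2 - 66*m + 7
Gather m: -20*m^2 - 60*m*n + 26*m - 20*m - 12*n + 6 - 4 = -20*m^2 + m*(6 - 60*n) - 12*n + 2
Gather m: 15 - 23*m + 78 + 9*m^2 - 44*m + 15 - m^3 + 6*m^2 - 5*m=-m^3 + 15*m^2 - 72*m + 108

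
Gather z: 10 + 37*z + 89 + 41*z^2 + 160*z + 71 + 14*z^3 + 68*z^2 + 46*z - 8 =14*z^3 + 109*z^2 + 243*z + 162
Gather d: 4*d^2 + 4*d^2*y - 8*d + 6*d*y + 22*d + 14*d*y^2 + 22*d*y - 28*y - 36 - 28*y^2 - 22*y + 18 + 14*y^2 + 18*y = d^2*(4*y + 4) + d*(14*y^2 + 28*y + 14) - 14*y^2 - 32*y - 18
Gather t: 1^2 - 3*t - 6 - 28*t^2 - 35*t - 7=-28*t^2 - 38*t - 12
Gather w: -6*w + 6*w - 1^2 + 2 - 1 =0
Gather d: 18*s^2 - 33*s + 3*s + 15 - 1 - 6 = 18*s^2 - 30*s + 8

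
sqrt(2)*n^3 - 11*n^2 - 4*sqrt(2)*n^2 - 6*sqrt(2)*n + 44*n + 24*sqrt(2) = (n - 4)*(n - 6*sqrt(2))*(sqrt(2)*n + 1)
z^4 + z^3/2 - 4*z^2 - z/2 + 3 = (z - 3/2)*(z - 1)*(z + 1)*(z + 2)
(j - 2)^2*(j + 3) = j^3 - j^2 - 8*j + 12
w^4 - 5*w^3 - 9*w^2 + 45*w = w*(w - 5)*(w - 3)*(w + 3)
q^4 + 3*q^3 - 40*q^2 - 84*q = q*(q - 6)*(q + 2)*(q + 7)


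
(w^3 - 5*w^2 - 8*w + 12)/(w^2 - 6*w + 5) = (w^2 - 4*w - 12)/(w - 5)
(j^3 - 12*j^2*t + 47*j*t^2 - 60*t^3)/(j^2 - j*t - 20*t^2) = (j^2 - 7*j*t + 12*t^2)/(j + 4*t)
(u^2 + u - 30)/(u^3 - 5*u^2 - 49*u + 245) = (u + 6)/(u^2 - 49)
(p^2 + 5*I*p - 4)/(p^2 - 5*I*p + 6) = (p + 4*I)/(p - 6*I)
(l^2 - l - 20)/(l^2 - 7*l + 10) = (l + 4)/(l - 2)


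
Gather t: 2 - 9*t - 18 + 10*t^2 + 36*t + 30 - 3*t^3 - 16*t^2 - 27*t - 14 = -3*t^3 - 6*t^2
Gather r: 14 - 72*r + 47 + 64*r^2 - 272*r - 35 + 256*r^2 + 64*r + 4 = 320*r^2 - 280*r + 30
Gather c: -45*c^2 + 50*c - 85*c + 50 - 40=-45*c^2 - 35*c + 10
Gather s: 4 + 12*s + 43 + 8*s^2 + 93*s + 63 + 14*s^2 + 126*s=22*s^2 + 231*s + 110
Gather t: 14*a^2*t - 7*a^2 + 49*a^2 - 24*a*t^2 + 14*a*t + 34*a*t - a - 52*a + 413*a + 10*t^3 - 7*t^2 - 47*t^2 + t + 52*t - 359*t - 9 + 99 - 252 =42*a^2 + 360*a + 10*t^3 + t^2*(-24*a - 54) + t*(14*a^2 + 48*a - 306) - 162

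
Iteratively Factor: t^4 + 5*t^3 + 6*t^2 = (t)*(t^3 + 5*t^2 + 6*t) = t*(t + 3)*(t^2 + 2*t) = t*(t + 2)*(t + 3)*(t)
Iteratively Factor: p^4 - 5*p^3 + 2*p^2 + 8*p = (p - 4)*(p^3 - p^2 - 2*p) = p*(p - 4)*(p^2 - p - 2) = p*(p - 4)*(p + 1)*(p - 2)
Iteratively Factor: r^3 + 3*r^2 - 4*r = (r + 4)*(r^2 - r) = (r - 1)*(r + 4)*(r)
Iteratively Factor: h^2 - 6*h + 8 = (h - 2)*(h - 4)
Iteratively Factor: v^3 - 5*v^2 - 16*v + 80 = (v - 4)*(v^2 - v - 20) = (v - 5)*(v - 4)*(v + 4)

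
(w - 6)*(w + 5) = w^2 - w - 30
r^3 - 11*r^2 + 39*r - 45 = (r - 5)*(r - 3)^2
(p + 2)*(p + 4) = p^2 + 6*p + 8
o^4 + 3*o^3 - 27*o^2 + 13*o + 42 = (o - 3)*(o - 2)*(o + 1)*(o + 7)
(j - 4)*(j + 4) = j^2 - 16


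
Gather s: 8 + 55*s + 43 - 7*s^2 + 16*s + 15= -7*s^2 + 71*s + 66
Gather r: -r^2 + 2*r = -r^2 + 2*r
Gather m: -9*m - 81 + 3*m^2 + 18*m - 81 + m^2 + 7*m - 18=4*m^2 + 16*m - 180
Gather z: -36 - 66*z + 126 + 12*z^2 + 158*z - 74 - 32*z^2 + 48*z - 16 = -20*z^2 + 140*z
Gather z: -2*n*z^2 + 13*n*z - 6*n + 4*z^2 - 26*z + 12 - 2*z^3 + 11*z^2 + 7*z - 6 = -6*n - 2*z^3 + z^2*(15 - 2*n) + z*(13*n - 19) + 6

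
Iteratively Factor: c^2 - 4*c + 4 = (c - 2)*(c - 2)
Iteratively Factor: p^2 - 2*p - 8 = (p - 4)*(p + 2)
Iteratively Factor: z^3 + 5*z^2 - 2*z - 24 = (z - 2)*(z^2 + 7*z + 12) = (z - 2)*(z + 4)*(z + 3)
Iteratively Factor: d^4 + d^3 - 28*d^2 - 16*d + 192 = (d + 4)*(d^3 - 3*d^2 - 16*d + 48) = (d + 4)^2*(d^2 - 7*d + 12) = (d - 3)*(d + 4)^2*(d - 4)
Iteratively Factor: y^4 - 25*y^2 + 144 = (y - 3)*(y^3 + 3*y^2 - 16*y - 48) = (y - 3)*(y + 3)*(y^2 - 16) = (y - 4)*(y - 3)*(y + 3)*(y + 4)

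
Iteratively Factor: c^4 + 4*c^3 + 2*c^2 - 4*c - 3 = (c + 1)*(c^3 + 3*c^2 - c - 3) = (c + 1)^2*(c^2 + 2*c - 3) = (c + 1)^2*(c + 3)*(c - 1)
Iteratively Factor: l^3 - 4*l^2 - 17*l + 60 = (l - 5)*(l^2 + l - 12) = (l - 5)*(l + 4)*(l - 3)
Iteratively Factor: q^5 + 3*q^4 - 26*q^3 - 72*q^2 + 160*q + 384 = (q + 4)*(q^4 - q^3 - 22*q^2 + 16*q + 96) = (q - 3)*(q + 4)*(q^3 + 2*q^2 - 16*q - 32) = (q - 3)*(q + 2)*(q + 4)*(q^2 - 16) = (q - 4)*(q - 3)*(q + 2)*(q + 4)*(q + 4)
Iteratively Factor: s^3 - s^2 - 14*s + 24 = (s - 3)*(s^2 + 2*s - 8) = (s - 3)*(s + 4)*(s - 2)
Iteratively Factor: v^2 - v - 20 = (v - 5)*(v + 4)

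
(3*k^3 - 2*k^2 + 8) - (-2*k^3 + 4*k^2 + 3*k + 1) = 5*k^3 - 6*k^2 - 3*k + 7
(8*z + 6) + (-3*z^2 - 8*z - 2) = 4 - 3*z^2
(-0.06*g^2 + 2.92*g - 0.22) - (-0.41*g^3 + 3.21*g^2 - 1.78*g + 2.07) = 0.41*g^3 - 3.27*g^2 + 4.7*g - 2.29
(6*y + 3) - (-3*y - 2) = 9*y + 5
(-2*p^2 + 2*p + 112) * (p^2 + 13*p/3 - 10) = -2*p^4 - 20*p^3/3 + 422*p^2/3 + 1396*p/3 - 1120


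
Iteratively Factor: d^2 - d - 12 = (d + 3)*(d - 4)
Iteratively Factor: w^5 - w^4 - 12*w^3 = (w)*(w^4 - w^3 - 12*w^2) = w^2*(w^3 - w^2 - 12*w) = w^2*(w + 3)*(w^2 - 4*w) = w^3*(w + 3)*(w - 4)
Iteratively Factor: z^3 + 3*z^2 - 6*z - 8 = (z + 1)*(z^2 + 2*z - 8) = (z - 2)*(z + 1)*(z + 4)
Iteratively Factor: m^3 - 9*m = (m - 3)*(m^2 + 3*m) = m*(m - 3)*(m + 3)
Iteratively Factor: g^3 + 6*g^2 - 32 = (g + 4)*(g^2 + 2*g - 8) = (g + 4)^2*(g - 2)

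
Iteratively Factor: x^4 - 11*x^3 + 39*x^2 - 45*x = (x)*(x^3 - 11*x^2 + 39*x - 45) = x*(x - 3)*(x^2 - 8*x + 15) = x*(x - 3)^2*(x - 5)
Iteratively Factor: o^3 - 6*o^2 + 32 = (o - 4)*(o^2 - 2*o - 8) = (o - 4)^2*(o + 2)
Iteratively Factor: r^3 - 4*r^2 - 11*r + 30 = (r - 2)*(r^2 - 2*r - 15) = (r - 2)*(r + 3)*(r - 5)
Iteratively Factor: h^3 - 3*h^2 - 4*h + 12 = (h + 2)*(h^2 - 5*h + 6) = (h - 3)*(h + 2)*(h - 2)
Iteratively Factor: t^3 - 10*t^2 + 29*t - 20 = (t - 1)*(t^2 - 9*t + 20) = (t - 4)*(t - 1)*(t - 5)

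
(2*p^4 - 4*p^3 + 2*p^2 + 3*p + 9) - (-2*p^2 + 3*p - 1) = 2*p^4 - 4*p^3 + 4*p^2 + 10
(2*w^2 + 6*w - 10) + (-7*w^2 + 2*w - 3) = -5*w^2 + 8*w - 13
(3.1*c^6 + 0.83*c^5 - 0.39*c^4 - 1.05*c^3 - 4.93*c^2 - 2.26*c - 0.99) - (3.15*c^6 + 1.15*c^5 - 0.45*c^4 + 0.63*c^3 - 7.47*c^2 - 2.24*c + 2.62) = -0.0499999999999998*c^6 - 0.32*c^5 + 0.06*c^4 - 1.68*c^3 + 2.54*c^2 - 0.0199999999999996*c - 3.61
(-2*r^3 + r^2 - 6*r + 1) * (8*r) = -16*r^4 + 8*r^3 - 48*r^2 + 8*r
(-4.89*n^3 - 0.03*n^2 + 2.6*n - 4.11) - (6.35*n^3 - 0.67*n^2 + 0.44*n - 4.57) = -11.24*n^3 + 0.64*n^2 + 2.16*n + 0.46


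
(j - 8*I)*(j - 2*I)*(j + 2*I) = j^3 - 8*I*j^2 + 4*j - 32*I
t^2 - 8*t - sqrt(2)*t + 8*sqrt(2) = (t - 8)*(t - sqrt(2))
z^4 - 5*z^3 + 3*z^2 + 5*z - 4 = (z - 4)*(z - 1)^2*(z + 1)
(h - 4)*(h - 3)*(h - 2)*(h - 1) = h^4 - 10*h^3 + 35*h^2 - 50*h + 24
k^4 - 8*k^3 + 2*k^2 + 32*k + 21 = (k - 7)*(k - 3)*(k + 1)^2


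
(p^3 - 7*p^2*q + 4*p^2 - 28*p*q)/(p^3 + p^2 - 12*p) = (p - 7*q)/(p - 3)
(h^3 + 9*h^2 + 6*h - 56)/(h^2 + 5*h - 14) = h + 4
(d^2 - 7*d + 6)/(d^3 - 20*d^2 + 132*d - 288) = (d - 1)/(d^2 - 14*d + 48)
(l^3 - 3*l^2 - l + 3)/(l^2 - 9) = (l^2 - 1)/(l + 3)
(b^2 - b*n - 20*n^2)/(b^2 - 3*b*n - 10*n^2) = (b + 4*n)/(b + 2*n)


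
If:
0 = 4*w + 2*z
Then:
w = -z/2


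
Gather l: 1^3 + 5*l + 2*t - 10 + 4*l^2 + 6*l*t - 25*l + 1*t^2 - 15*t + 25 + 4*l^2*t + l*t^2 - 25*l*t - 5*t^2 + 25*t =l^2*(4*t + 4) + l*(t^2 - 19*t - 20) - 4*t^2 + 12*t + 16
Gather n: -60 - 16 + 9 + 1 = -66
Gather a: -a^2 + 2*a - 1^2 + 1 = -a^2 + 2*a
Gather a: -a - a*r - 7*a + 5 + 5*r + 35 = a*(-r - 8) + 5*r + 40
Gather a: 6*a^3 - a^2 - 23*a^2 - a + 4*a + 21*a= 6*a^3 - 24*a^2 + 24*a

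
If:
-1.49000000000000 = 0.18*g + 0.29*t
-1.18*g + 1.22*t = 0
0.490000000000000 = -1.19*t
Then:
No Solution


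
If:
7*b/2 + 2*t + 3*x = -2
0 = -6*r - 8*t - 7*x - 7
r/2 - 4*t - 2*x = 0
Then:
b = -53*x/98 - 1/2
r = -3*x/7 - 1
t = -31*x/56 - 1/8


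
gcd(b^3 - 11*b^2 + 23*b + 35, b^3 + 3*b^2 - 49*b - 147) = b - 7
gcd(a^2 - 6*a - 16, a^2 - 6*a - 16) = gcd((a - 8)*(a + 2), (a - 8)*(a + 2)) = a^2 - 6*a - 16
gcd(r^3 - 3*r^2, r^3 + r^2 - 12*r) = r^2 - 3*r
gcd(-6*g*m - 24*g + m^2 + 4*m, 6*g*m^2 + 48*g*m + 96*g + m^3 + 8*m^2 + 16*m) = m + 4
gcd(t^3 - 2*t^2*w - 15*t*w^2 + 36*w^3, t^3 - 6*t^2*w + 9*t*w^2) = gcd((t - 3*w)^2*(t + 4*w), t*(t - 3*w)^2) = t^2 - 6*t*w + 9*w^2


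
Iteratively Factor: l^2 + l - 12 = (l + 4)*(l - 3)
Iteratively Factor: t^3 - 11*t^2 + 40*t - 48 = (t - 4)*(t^2 - 7*t + 12) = (t - 4)*(t - 3)*(t - 4)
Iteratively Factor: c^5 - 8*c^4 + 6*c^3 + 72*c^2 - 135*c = (c + 3)*(c^4 - 11*c^3 + 39*c^2 - 45*c) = (c - 3)*(c + 3)*(c^3 - 8*c^2 + 15*c) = c*(c - 3)*(c + 3)*(c^2 - 8*c + 15) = c*(c - 5)*(c - 3)*(c + 3)*(c - 3)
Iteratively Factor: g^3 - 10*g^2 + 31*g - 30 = (g - 2)*(g^2 - 8*g + 15) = (g - 5)*(g - 2)*(g - 3)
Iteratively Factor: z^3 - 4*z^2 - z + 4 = (z - 1)*(z^2 - 3*z - 4) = (z - 1)*(z + 1)*(z - 4)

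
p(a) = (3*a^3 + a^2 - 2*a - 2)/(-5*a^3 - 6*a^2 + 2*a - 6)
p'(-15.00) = 0.00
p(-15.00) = -0.64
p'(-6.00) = -0.03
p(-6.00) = -0.71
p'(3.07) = -0.06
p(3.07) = -0.44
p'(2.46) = -0.10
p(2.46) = -0.39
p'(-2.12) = -4.74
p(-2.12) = -2.09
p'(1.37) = -0.37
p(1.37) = -0.18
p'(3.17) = -0.05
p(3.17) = -0.44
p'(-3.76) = -0.12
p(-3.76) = -0.84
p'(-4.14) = -0.08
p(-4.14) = -0.80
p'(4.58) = -0.02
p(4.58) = -0.49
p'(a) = (9*a^2 + 2*a - 2)/(-5*a^3 - 6*a^2 + 2*a - 6) + (15*a^2 + 12*a - 2)*(3*a^3 + a^2 - 2*a - 2)/(-5*a^3 - 6*a^2 + 2*a - 6)^2 = (-13*a^4 - 8*a^3 - 94*a^2 - 36*a + 16)/(25*a^6 + 60*a^5 + 16*a^4 + 36*a^3 + 76*a^2 - 24*a + 36)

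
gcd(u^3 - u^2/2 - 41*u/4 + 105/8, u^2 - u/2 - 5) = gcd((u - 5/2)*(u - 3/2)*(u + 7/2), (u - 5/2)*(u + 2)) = u - 5/2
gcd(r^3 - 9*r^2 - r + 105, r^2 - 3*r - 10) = r - 5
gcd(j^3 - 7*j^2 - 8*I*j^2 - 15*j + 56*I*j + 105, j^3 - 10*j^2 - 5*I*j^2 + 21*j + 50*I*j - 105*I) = j^2 + j*(-7 - 5*I) + 35*I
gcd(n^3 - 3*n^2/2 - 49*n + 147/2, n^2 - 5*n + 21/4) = n - 3/2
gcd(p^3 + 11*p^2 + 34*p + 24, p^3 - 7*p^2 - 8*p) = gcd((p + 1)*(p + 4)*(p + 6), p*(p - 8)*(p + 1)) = p + 1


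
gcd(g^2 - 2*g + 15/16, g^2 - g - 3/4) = 1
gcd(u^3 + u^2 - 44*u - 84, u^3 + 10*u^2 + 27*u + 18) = u + 6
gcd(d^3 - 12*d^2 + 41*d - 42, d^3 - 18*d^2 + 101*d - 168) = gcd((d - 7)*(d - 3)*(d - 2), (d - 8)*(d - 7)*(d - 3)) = d^2 - 10*d + 21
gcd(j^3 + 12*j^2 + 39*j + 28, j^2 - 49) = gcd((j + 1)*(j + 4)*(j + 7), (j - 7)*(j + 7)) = j + 7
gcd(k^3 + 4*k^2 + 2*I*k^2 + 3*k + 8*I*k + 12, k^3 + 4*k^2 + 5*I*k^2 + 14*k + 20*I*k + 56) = k + 4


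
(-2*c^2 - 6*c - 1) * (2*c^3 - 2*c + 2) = -4*c^5 - 12*c^4 + 2*c^3 + 8*c^2 - 10*c - 2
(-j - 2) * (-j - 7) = j^2 + 9*j + 14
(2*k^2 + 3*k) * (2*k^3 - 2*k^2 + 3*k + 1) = 4*k^5 + 2*k^4 + 11*k^2 + 3*k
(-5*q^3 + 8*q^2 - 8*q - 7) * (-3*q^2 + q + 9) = 15*q^5 - 29*q^4 - 13*q^3 + 85*q^2 - 79*q - 63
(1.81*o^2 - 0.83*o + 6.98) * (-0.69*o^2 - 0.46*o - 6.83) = -1.2489*o^4 - 0.2599*o^3 - 16.7967*o^2 + 2.4581*o - 47.6734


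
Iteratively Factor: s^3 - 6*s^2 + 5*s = (s - 5)*(s^2 - s) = s*(s - 5)*(s - 1)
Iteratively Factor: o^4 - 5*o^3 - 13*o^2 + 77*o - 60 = (o - 3)*(o^3 - 2*o^2 - 19*o + 20) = (o - 3)*(o + 4)*(o^2 - 6*o + 5) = (o - 5)*(o - 3)*(o + 4)*(o - 1)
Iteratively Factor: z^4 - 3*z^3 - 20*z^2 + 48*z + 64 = (z + 4)*(z^3 - 7*z^2 + 8*z + 16) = (z + 1)*(z + 4)*(z^2 - 8*z + 16) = (z - 4)*(z + 1)*(z + 4)*(z - 4)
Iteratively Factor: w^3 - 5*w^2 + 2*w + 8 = (w + 1)*(w^2 - 6*w + 8) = (w - 2)*(w + 1)*(w - 4)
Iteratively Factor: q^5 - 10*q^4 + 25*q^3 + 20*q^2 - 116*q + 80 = (q + 2)*(q^4 - 12*q^3 + 49*q^2 - 78*q + 40) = (q - 5)*(q + 2)*(q^3 - 7*q^2 + 14*q - 8) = (q - 5)*(q - 4)*(q + 2)*(q^2 - 3*q + 2) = (q - 5)*(q - 4)*(q - 1)*(q + 2)*(q - 2)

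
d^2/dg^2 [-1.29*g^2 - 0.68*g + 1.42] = -2.58000000000000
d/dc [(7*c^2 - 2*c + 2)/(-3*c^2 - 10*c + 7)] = 2*(-38*c^2 + 55*c + 3)/(9*c^4 + 60*c^3 + 58*c^2 - 140*c + 49)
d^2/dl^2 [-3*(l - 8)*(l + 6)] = -6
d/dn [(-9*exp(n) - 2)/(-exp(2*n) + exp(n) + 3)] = (-(2*exp(n) - 1)*(9*exp(n) + 2) + 9*exp(2*n) - 9*exp(n) - 27)*exp(n)/(-exp(2*n) + exp(n) + 3)^2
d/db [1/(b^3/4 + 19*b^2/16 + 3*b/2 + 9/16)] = 32*(-6*b^2 - 19*b - 12)/(4*b^3 + 19*b^2 + 24*b + 9)^2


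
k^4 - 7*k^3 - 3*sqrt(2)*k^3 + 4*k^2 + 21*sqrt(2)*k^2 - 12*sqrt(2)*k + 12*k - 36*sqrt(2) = (k - 6)*(k - 2)*(k + 1)*(k - 3*sqrt(2))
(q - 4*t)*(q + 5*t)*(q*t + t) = q^3*t + q^2*t^2 + q^2*t - 20*q*t^3 + q*t^2 - 20*t^3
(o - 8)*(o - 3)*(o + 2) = o^3 - 9*o^2 + 2*o + 48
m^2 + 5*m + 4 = (m + 1)*(m + 4)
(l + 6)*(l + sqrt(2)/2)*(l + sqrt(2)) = l^3 + 3*sqrt(2)*l^2/2 + 6*l^2 + l + 9*sqrt(2)*l + 6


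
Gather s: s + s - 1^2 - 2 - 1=2*s - 4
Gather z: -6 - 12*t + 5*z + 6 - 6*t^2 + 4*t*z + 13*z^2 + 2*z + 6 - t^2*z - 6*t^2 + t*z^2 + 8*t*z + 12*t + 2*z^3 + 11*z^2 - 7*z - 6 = -12*t^2 + 2*z^3 + z^2*(t + 24) + z*(-t^2 + 12*t)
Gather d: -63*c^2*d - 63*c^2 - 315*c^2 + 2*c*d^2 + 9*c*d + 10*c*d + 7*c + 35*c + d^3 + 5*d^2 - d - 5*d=-378*c^2 + 42*c + d^3 + d^2*(2*c + 5) + d*(-63*c^2 + 19*c - 6)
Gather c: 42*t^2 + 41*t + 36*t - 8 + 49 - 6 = 42*t^2 + 77*t + 35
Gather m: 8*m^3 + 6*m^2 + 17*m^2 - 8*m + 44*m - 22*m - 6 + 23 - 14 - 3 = 8*m^3 + 23*m^2 + 14*m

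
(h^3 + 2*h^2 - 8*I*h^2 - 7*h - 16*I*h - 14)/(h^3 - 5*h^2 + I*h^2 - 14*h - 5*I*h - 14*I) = (h^2 - 8*I*h - 7)/(h^2 + h*(-7 + I) - 7*I)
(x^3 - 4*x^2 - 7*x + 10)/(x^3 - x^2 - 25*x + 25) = (x + 2)/(x + 5)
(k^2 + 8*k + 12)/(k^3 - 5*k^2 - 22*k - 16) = (k + 6)/(k^2 - 7*k - 8)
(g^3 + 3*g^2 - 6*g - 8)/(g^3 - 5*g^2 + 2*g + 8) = (g + 4)/(g - 4)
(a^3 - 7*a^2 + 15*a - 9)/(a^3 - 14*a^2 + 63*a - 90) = (a^2 - 4*a + 3)/(a^2 - 11*a + 30)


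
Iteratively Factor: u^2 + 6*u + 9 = (u + 3)*(u + 3)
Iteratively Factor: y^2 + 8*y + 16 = (y + 4)*(y + 4)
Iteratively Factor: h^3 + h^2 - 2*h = (h)*(h^2 + h - 2) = h*(h + 2)*(h - 1)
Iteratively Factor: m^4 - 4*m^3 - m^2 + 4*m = (m - 4)*(m^3 - m) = m*(m - 4)*(m^2 - 1) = m*(m - 4)*(m + 1)*(m - 1)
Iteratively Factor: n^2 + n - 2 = (n - 1)*(n + 2)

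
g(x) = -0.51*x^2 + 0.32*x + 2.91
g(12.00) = -66.69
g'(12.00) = -11.92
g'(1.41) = -1.12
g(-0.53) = 2.60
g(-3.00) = -2.64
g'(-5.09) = 5.51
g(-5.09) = -11.93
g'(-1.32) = 1.67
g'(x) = 0.32 - 1.02*x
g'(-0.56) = 0.89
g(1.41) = 2.35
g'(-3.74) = 4.13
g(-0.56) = 2.57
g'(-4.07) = 4.47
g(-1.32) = 1.60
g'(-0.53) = 0.86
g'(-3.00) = 3.38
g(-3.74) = -5.42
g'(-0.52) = 0.85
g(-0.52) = 2.61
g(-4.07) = -6.84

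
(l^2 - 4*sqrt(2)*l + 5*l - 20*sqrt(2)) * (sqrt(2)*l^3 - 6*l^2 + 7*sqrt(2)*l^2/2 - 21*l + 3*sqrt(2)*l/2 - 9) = sqrt(2)*l^5 - 14*l^4 + 17*sqrt(2)*l^4/2 - 119*l^3 + 43*sqrt(2)*l^3 - 266*l^2 + 423*sqrt(2)*l^2/2 - 105*l + 456*sqrt(2)*l + 180*sqrt(2)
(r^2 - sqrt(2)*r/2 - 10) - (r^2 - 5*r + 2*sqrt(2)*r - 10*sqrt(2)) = -5*sqrt(2)*r/2 + 5*r - 10 + 10*sqrt(2)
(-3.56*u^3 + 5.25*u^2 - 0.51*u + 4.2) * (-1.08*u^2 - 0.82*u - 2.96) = 3.8448*u^5 - 2.7508*u^4 + 6.7834*u^3 - 19.6578*u^2 - 1.9344*u - 12.432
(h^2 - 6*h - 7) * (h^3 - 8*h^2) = h^5 - 14*h^4 + 41*h^3 + 56*h^2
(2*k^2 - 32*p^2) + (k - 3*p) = 2*k^2 + k - 32*p^2 - 3*p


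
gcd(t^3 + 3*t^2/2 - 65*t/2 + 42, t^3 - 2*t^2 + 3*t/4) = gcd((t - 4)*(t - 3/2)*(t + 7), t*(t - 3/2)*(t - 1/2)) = t - 3/2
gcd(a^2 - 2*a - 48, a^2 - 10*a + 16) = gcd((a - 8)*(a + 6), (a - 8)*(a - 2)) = a - 8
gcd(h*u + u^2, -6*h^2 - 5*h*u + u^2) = h + u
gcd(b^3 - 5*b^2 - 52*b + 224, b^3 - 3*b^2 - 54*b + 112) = b^2 - b - 56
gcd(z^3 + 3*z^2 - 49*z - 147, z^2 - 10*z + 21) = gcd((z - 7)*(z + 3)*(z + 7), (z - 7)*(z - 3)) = z - 7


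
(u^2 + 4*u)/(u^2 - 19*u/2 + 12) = 2*u*(u + 4)/(2*u^2 - 19*u + 24)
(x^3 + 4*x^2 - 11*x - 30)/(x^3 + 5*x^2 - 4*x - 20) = (x - 3)/(x - 2)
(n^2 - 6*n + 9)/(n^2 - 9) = (n - 3)/(n + 3)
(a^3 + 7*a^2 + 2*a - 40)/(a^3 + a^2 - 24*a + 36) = (a^2 + 9*a + 20)/(a^2 + 3*a - 18)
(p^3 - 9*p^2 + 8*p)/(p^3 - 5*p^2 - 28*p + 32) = p/(p + 4)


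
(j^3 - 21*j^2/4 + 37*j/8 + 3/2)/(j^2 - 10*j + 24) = (8*j^2 - 10*j - 3)/(8*(j - 6))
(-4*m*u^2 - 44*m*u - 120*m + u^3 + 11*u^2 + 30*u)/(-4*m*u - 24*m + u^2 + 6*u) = u + 5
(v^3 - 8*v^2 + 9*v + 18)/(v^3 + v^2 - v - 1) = (v^2 - 9*v + 18)/(v^2 - 1)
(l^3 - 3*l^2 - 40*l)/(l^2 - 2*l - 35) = l*(l - 8)/(l - 7)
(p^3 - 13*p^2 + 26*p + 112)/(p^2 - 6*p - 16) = p - 7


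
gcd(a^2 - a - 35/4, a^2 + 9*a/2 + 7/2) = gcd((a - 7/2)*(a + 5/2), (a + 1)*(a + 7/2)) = 1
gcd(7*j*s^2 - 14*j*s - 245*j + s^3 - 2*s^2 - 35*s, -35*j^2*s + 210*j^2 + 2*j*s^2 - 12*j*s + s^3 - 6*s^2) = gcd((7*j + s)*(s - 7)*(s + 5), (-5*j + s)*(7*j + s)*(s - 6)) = 7*j + s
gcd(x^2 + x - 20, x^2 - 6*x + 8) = x - 4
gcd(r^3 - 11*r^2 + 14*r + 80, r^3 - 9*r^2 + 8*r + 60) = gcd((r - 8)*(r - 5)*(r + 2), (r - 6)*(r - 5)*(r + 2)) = r^2 - 3*r - 10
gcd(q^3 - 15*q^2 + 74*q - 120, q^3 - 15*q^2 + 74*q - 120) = q^3 - 15*q^2 + 74*q - 120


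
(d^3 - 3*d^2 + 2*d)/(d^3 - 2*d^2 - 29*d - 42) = d*(-d^2 + 3*d - 2)/(-d^3 + 2*d^2 + 29*d + 42)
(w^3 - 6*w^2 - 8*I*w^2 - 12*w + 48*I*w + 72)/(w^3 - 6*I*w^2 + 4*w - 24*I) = (w - 6)/(w + 2*I)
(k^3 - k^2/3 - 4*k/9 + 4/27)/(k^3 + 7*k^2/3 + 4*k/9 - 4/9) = (k - 2/3)/(k + 2)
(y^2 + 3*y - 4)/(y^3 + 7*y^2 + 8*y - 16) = 1/(y + 4)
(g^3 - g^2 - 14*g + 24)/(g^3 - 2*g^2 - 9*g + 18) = (g + 4)/(g + 3)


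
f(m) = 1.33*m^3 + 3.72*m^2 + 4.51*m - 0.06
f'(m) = 3.99*m^2 + 7.44*m + 4.51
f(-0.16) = -0.69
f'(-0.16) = 3.42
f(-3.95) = -41.80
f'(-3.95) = 37.38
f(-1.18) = -2.39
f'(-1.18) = 1.29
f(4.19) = 181.98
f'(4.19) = 105.73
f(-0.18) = -0.76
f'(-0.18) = 3.30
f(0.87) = 7.56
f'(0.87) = 14.00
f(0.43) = 2.67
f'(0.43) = 8.45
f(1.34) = 15.86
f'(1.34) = 21.64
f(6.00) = 448.20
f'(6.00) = 192.79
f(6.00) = 448.20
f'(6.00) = 192.79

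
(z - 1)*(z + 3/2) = z^2 + z/2 - 3/2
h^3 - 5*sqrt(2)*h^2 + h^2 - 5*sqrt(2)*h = h*(h + 1)*(h - 5*sqrt(2))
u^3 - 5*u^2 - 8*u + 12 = (u - 6)*(u - 1)*(u + 2)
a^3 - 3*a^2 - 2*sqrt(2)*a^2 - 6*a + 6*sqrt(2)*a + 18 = (a - 3)*(a - 3*sqrt(2))*(a + sqrt(2))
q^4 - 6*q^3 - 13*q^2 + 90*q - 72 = (q - 6)*(q - 3)*(q - 1)*(q + 4)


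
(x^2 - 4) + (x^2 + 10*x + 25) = 2*x^2 + 10*x + 21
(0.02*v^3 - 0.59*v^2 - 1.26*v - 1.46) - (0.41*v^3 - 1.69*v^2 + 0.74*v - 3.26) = -0.39*v^3 + 1.1*v^2 - 2.0*v + 1.8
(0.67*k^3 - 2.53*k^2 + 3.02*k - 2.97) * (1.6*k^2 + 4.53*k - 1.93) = 1.072*k^5 - 1.0129*k^4 - 7.922*k^3 + 13.8115*k^2 - 19.2827*k + 5.7321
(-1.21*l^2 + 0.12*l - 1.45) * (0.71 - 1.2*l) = 1.452*l^3 - 1.0031*l^2 + 1.8252*l - 1.0295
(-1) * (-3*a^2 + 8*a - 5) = 3*a^2 - 8*a + 5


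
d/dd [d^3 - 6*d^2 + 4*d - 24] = 3*d^2 - 12*d + 4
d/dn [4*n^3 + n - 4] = 12*n^2 + 1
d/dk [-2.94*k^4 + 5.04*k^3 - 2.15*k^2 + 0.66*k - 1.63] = -11.76*k^3 + 15.12*k^2 - 4.3*k + 0.66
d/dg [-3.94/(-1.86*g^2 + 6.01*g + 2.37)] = (23.6794 - 14.6568*g)/(-1.86*g^2 + 6.01*g + 2.37)^2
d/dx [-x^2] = -2*x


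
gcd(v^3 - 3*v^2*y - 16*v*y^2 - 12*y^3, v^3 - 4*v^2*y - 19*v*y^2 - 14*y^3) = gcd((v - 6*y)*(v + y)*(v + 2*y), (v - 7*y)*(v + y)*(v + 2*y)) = v^2 + 3*v*y + 2*y^2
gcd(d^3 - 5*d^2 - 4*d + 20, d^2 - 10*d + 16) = d - 2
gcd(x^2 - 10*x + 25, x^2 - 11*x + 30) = x - 5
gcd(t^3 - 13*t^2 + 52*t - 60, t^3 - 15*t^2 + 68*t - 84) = t^2 - 8*t + 12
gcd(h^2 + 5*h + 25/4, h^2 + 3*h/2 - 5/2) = h + 5/2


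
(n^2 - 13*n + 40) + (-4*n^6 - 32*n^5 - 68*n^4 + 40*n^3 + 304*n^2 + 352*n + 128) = -4*n^6 - 32*n^5 - 68*n^4 + 40*n^3 + 305*n^2 + 339*n + 168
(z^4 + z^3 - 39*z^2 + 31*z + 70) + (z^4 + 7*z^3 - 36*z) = 2*z^4 + 8*z^3 - 39*z^2 - 5*z + 70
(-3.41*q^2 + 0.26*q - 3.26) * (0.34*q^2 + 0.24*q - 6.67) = -1.1594*q^4 - 0.73*q^3 + 21.6987*q^2 - 2.5166*q + 21.7442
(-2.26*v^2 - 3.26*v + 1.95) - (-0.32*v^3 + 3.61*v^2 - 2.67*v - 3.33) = 0.32*v^3 - 5.87*v^2 - 0.59*v + 5.28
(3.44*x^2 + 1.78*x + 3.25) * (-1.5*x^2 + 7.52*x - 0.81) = -5.16*x^4 + 23.1988*x^3 + 5.7242*x^2 + 22.9982*x - 2.6325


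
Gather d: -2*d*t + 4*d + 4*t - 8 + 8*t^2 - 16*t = d*(4 - 2*t) + 8*t^2 - 12*t - 8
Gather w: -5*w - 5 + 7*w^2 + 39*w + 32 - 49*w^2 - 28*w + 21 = -42*w^2 + 6*w + 48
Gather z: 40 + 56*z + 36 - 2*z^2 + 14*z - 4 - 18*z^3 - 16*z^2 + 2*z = -18*z^3 - 18*z^2 + 72*z + 72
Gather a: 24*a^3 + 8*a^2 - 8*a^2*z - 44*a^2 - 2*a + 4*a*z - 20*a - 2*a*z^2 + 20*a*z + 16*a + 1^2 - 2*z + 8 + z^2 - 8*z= 24*a^3 + a^2*(-8*z - 36) + a*(-2*z^2 + 24*z - 6) + z^2 - 10*z + 9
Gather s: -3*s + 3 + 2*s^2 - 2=2*s^2 - 3*s + 1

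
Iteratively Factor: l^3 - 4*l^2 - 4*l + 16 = (l - 2)*(l^2 - 2*l - 8) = (l - 2)*(l + 2)*(l - 4)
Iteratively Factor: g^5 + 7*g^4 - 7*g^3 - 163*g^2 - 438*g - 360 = (g + 2)*(g^4 + 5*g^3 - 17*g^2 - 129*g - 180) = (g + 2)*(g + 3)*(g^3 + 2*g^2 - 23*g - 60) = (g - 5)*(g + 2)*(g + 3)*(g^2 + 7*g + 12) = (g - 5)*(g + 2)*(g + 3)^2*(g + 4)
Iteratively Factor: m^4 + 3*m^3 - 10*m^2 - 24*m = (m)*(m^3 + 3*m^2 - 10*m - 24) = m*(m - 3)*(m^2 + 6*m + 8) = m*(m - 3)*(m + 4)*(m + 2)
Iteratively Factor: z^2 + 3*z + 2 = (z + 1)*(z + 2)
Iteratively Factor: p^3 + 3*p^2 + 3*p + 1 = (p + 1)*(p^2 + 2*p + 1) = (p + 1)^2*(p + 1)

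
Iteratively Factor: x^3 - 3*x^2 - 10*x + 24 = (x - 4)*(x^2 + x - 6) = (x - 4)*(x + 3)*(x - 2)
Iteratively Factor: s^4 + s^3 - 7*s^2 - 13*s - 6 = (s + 1)*(s^3 - 7*s - 6) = (s + 1)*(s + 2)*(s^2 - 2*s - 3) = (s - 3)*(s + 1)*(s + 2)*(s + 1)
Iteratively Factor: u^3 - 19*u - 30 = (u + 2)*(u^2 - 2*u - 15) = (u - 5)*(u + 2)*(u + 3)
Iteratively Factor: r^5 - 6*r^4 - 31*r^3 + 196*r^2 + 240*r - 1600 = (r - 4)*(r^4 - 2*r^3 - 39*r^2 + 40*r + 400) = (r - 5)*(r - 4)*(r^3 + 3*r^2 - 24*r - 80) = (r - 5)^2*(r - 4)*(r^2 + 8*r + 16) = (r - 5)^2*(r - 4)*(r + 4)*(r + 4)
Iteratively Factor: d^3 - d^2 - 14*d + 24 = (d + 4)*(d^2 - 5*d + 6) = (d - 2)*(d + 4)*(d - 3)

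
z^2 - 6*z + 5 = (z - 5)*(z - 1)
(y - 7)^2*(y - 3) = y^3 - 17*y^2 + 91*y - 147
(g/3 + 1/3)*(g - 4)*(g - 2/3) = g^3/3 - 11*g^2/9 - 2*g/3 + 8/9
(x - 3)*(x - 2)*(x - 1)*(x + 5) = x^4 - x^3 - 19*x^2 + 49*x - 30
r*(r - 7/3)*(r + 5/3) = r^3 - 2*r^2/3 - 35*r/9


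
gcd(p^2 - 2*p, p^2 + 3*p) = p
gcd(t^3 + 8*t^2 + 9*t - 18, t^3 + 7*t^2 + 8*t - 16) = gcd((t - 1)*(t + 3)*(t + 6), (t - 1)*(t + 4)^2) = t - 1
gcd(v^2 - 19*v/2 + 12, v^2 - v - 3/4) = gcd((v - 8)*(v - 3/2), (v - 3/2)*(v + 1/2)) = v - 3/2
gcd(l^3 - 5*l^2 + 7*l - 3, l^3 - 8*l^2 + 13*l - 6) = l^2 - 2*l + 1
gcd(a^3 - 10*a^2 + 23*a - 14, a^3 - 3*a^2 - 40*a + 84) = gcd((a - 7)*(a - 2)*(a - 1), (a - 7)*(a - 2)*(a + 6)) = a^2 - 9*a + 14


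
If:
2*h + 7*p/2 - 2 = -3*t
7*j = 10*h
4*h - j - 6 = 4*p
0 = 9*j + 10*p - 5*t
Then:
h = 455/443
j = 650/443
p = -372/443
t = 426/443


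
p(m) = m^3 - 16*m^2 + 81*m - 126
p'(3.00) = 12.00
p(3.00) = 0.00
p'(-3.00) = 204.00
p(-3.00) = -540.00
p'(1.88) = 31.44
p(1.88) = -23.63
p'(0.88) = 55.16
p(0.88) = -66.43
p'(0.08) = 78.46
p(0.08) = -119.62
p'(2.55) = 18.91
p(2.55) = -6.91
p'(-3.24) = 216.17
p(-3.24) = -590.41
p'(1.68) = 35.71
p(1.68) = -30.34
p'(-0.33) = 91.89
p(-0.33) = -154.51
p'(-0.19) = 87.19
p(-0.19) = -141.97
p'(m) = 3*m^2 - 32*m + 81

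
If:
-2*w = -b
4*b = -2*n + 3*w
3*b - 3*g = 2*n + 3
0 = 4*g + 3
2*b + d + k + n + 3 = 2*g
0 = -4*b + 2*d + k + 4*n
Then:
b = 3/22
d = 513/88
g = -3/4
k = -459/44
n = -15/88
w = 3/44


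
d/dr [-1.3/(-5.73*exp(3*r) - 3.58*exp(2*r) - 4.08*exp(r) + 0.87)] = (-22.347*exp(2*r) - 9.308*exp(r) - 5.304)*exp(r)/(5.73*exp(3*r) + 3.58*exp(2*r) + 4.08*exp(r) - 0.87)^2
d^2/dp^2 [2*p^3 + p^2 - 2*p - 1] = 12*p + 2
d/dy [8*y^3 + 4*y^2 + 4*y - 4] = 24*y^2 + 8*y + 4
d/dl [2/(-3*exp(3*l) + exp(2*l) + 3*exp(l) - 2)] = (18*exp(2*l) - 4*exp(l) - 6)*exp(l)/(3*exp(3*l) - exp(2*l) - 3*exp(l) + 2)^2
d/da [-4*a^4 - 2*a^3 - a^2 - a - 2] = -16*a^3 - 6*a^2 - 2*a - 1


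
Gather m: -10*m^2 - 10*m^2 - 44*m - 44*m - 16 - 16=-20*m^2 - 88*m - 32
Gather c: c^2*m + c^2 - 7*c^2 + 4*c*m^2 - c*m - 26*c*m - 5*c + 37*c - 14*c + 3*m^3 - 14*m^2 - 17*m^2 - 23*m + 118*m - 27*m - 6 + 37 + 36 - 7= c^2*(m - 6) + c*(4*m^2 - 27*m + 18) + 3*m^3 - 31*m^2 + 68*m + 60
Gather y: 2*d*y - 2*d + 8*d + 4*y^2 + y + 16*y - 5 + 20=6*d + 4*y^2 + y*(2*d + 17) + 15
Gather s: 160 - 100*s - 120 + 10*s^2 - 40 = 10*s^2 - 100*s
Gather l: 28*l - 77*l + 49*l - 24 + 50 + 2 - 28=0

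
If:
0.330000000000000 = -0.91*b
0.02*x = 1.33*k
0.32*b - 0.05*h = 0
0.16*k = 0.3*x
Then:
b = -0.36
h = -2.32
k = 0.00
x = 0.00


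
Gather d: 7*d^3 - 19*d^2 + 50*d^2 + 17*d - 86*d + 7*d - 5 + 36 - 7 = 7*d^3 + 31*d^2 - 62*d + 24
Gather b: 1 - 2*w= 1 - 2*w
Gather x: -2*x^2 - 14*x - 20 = -2*x^2 - 14*x - 20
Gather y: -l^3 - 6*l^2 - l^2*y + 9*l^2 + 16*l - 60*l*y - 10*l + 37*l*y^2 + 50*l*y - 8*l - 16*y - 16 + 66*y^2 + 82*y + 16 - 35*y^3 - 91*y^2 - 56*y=-l^3 + 3*l^2 - 2*l - 35*y^3 + y^2*(37*l - 25) + y*(-l^2 - 10*l + 10)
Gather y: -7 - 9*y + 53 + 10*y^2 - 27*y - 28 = 10*y^2 - 36*y + 18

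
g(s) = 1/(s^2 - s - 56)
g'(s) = (1 - 2*s)/(s^2 - s - 56)^2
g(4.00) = -0.02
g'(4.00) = -0.00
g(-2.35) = -0.02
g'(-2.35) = 0.00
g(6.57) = -0.05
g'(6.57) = -0.03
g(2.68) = -0.02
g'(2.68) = -0.00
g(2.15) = -0.02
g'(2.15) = -0.00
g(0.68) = -0.02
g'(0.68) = -0.00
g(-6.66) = -0.20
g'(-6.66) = 0.58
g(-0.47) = -0.02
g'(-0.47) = 0.00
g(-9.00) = 0.03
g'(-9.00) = 0.02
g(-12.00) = 0.01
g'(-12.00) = 0.00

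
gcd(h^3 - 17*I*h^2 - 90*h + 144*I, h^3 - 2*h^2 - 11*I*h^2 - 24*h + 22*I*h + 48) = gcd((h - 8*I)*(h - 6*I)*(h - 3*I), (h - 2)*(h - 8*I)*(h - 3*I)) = h^2 - 11*I*h - 24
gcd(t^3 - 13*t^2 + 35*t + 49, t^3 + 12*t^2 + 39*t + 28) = t + 1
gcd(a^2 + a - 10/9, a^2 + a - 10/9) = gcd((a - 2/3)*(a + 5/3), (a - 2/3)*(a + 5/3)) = a^2 + a - 10/9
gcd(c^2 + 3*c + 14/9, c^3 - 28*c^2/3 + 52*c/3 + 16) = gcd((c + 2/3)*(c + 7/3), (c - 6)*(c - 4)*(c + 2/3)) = c + 2/3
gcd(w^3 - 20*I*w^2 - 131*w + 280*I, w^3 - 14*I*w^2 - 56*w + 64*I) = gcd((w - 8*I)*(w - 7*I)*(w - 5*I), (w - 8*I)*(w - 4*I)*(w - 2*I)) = w - 8*I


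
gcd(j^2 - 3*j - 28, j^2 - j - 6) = 1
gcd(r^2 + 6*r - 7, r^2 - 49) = r + 7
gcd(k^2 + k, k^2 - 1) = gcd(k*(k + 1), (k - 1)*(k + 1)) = k + 1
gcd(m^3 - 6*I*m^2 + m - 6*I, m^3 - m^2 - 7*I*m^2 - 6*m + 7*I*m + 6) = m^2 - 7*I*m - 6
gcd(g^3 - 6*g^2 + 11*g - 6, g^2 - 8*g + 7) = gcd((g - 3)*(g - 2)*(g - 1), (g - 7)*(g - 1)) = g - 1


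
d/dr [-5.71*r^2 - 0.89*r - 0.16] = -11.42*r - 0.89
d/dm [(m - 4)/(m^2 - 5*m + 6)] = (m^2 - 5*m - (m - 4)*(2*m - 5) + 6)/(m^2 - 5*m + 6)^2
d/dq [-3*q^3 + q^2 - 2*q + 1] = -9*q^2 + 2*q - 2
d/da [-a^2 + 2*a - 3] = 2 - 2*a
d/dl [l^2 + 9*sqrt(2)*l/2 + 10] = 2*l + 9*sqrt(2)/2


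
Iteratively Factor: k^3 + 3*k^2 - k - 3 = (k + 1)*(k^2 + 2*k - 3) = (k - 1)*(k + 1)*(k + 3)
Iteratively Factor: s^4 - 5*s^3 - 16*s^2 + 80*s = (s)*(s^3 - 5*s^2 - 16*s + 80) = s*(s - 4)*(s^2 - s - 20) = s*(s - 4)*(s + 4)*(s - 5)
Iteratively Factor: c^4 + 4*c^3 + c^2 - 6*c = (c + 2)*(c^3 + 2*c^2 - 3*c) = c*(c + 2)*(c^2 + 2*c - 3) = c*(c + 2)*(c + 3)*(c - 1)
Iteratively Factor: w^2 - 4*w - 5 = (w + 1)*(w - 5)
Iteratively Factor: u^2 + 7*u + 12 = (u + 3)*(u + 4)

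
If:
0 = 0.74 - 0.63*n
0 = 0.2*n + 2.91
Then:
No Solution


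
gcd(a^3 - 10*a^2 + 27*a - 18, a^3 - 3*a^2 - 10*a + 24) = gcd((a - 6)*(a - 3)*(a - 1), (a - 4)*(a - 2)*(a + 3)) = 1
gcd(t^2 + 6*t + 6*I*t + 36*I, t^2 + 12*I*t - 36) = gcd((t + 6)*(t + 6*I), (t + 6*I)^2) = t + 6*I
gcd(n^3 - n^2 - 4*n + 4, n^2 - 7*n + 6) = n - 1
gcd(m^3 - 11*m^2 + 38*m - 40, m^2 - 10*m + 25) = m - 5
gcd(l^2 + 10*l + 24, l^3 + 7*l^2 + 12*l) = l + 4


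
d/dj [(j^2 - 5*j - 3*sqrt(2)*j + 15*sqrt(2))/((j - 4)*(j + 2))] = (3*j^2 + 3*sqrt(2)*j^2 - 30*sqrt(2)*j - 16*j + 40 + 54*sqrt(2))/(j^4 - 4*j^3 - 12*j^2 + 32*j + 64)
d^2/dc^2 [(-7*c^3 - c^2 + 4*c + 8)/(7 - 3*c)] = 2*(63*c^3 - 441*c^2 + 1029*c - 107)/(27*c^3 - 189*c^2 + 441*c - 343)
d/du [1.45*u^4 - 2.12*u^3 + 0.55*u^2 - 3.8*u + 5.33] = 5.8*u^3 - 6.36*u^2 + 1.1*u - 3.8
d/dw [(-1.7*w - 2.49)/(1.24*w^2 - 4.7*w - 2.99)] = (2.108*w^2 + 6.1752*w - 6.62)/(1.5376*w^4 - 11.656*w^3 + 14.6748*w^2 + 28.106*w + 8.9401)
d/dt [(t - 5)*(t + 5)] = 2*t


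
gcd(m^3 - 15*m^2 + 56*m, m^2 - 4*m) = m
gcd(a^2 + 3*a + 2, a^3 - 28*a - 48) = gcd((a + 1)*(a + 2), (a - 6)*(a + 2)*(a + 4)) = a + 2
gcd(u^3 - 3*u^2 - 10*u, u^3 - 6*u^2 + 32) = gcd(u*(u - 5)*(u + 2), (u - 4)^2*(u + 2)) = u + 2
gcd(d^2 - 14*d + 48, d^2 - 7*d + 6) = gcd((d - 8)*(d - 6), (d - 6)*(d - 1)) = d - 6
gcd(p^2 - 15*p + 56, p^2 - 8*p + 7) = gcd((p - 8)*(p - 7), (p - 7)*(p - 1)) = p - 7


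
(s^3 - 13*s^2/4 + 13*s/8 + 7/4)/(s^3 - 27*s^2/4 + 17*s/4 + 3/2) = (8*s^3 - 26*s^2 + 13*s + 14)/(2*(4*s^3 - 27*s^2 + 17*s + 6))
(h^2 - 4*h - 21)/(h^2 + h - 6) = (h - 7)/(h - 2)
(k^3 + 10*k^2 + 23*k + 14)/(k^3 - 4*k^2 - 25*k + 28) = (k^3 + 10*k^2 + 23*k + 14)/(k^3 - 4*k^2 - 25*k + 28)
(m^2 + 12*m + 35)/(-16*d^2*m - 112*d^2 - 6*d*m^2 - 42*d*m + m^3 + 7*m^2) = (-m - 5)/(16*d^2 + 6*d*m - m^2)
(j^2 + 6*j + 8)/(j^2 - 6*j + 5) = (j^2 + 6*j + 8)/(j^2 - 6*j + 5)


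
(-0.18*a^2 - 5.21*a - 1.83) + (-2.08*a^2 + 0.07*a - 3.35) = -2.26*a^2 - 5.14*a - 5.18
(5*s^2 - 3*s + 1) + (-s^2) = 4*s^2 - 3*s + 1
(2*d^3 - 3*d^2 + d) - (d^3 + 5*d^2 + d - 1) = d^3 - 8*d^2 + 1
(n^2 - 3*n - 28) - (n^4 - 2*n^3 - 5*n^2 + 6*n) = -n^4 + 2*n^3 + 6*n^2 - 9*n - 28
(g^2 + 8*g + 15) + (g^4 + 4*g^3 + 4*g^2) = g^4 + 4*g^3 + 5*g^2 + 8*g + 15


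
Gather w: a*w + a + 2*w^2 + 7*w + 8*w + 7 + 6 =a + 2*w^2 + w*(a + 15) + 13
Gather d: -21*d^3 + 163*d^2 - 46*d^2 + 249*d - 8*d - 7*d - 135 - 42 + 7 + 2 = -21*d^3 + 117*d^2 + 234*d - 168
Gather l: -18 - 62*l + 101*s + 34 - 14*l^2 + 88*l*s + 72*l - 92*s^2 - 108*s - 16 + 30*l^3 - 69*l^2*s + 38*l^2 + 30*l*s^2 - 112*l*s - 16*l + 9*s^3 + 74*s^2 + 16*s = 30*l^3 + l^2*(24 - 69*s) + l*(30*s^2 - 24*s - 6) + 9*s^3 - 18*s^2 + 9*s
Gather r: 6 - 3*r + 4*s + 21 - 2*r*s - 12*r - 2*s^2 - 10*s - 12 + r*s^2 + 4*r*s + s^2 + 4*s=r*(s^2 + 2*s - 15) - s^2 - 2*s + 15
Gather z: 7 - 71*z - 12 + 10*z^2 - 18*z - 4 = 10*z^2 - 89*z - 9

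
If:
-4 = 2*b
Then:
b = -2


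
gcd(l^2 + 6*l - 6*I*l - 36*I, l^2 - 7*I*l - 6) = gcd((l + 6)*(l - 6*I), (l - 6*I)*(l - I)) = l - 6*I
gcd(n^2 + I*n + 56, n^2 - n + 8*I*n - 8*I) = n + 8*I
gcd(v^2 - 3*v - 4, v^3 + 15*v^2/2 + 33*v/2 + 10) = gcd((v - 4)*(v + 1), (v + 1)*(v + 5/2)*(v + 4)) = v + 1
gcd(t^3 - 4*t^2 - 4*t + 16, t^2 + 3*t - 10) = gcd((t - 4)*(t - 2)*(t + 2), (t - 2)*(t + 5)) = t - 2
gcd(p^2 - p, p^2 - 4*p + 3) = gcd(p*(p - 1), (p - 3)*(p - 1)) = p - 1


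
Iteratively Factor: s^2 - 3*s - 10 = (s + 2)*(s - 5)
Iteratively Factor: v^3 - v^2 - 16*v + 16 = (v + 4)*(v^2 - 5*v + 4) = (v - 1)*(v + 4)*(v - 4)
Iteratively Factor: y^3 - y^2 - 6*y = (y)*(y^2 - y - 6) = y*(y - 3)*(y + 2)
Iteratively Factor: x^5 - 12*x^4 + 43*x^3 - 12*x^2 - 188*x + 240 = (x - 2)*(x^4 - 10*x^3 + 23*x^2 + 34*x - 120) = (x - 4)*(x - 2)*(x^3 - 6*x^2 - x + 30) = (x - 4)*(x - 2)*(x + 2)*(x^2 - 8*x + 15) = (x - 5)*(x - 4)*(x - 2)*(x + 2)*(x - 3)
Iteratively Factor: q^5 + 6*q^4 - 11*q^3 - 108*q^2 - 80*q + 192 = (q - 4)*(q^4 + 10*q^3 + 29*q^2 + 8*q - 48) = (q - 4)*(q - 1)*(q^3 + 11*q^2 + 40*q + 48) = (q - 4)*(q - 1)*(q + 4)*(q^2 + 7*q + 12) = (q - 4)*(q - 1)*(q + 4)^2*(q + 3)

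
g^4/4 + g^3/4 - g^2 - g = g*(g/4 + 1/2)*(g - 2)*(g + 1)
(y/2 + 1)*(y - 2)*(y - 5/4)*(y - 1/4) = y^4/2 - 3*y^3/4 - 59*y^2/32 + 3*y - 5/8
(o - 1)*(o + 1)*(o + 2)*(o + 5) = o^4 + 7*o^3 + 9*o^2 - 7*o - 10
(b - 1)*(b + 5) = b^2 + 4*b - 5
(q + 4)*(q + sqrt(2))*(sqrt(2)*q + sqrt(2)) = sqrt(2)*q^3 + 2*q^2 + 5*sqrt(2)*q^2 + 4*sqrt(2)*q + 10*q + 8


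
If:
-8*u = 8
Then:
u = -1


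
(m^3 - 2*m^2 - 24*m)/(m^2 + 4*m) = m - 6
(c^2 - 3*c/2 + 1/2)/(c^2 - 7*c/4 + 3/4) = 2*(2*c - 1)/(4*c - 3)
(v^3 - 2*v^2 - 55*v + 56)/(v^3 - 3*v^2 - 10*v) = (-v^3 + 2*v^2 + 55*v - 56)/(v*(-v^2 + 3*v + 10))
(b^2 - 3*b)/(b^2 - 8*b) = (b - 3)/(b - 8)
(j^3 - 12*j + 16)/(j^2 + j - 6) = (j^2 + 2*j - 8)/(j + 3)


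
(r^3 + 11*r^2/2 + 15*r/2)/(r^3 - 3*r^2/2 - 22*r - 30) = r*(r + 3)/(r^2 - 4*r - 12)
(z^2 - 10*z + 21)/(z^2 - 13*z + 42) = (z - 3)/(z - 6)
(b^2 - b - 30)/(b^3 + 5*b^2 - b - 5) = (b - 6)/(b^2 - 1)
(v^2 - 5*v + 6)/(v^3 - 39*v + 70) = (v - 3)/(v^2 + 2*v - 35)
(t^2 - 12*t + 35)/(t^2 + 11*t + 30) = (t^2 - 12*t + 35)/(t^2 + 11*t + 30)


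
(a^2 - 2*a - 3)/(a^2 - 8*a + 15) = (a + 1)/(a - 5)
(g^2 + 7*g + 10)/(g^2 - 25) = (g + 2)/(g - 5)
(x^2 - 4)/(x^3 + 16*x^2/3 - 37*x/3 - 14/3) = 3*(x + 2)/(3*x^2 + 22*x + 7)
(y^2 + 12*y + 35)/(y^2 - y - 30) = (y + 7)/(y - 6)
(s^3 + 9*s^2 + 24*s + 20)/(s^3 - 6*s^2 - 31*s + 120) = (s^2 + 4*s + 4)/(s^2 - 11*s + 24)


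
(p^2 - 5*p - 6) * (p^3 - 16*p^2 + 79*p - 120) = p^5 - 21*p^4 + 153*p^3 - 419*p^2 + 126*p + 720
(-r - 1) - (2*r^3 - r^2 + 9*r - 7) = -2*r^3 + r^2 - 10*r + 6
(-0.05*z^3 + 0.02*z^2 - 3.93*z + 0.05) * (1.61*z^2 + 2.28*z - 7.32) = -0.0805*z^5 - 0.0818*z^4 - 5.9157*z^3 - 9.0263*z^2 + 28.8816*z - 0.366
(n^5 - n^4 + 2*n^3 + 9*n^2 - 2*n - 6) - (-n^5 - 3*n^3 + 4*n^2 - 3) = 2*n^5 - n^4 + 5*n^3 + 5*n^2 - 2*n - 3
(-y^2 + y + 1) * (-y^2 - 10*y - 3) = y^4 + 9*y^3 - 8*y^2 - 13*y - 3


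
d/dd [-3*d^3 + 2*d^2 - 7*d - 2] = -9*d^2 + 4*d - 7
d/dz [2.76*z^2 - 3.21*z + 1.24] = 5.52*z - 3.21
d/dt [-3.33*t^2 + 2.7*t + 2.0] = 2.7 - 6.66*t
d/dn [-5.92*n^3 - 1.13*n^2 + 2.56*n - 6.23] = -17.76*n^2 - 2.26*n + 2.56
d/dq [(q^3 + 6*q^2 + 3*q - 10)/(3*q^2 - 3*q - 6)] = (q^4 - 2*q^3 - 15*q^2 - 4*q - 16)/(3*(q^4 - 2*q^3 - 3*q^2 + 4*q + 4))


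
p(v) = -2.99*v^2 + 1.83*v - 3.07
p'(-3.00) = 19.77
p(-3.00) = -35.47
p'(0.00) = 1.83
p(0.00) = -3.07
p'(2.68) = -14.20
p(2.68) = -19.64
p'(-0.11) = 2.49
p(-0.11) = -3.31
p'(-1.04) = 8.05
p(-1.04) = -8.21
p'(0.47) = -0.98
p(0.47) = -2.87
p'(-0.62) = 5.54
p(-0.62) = -5.35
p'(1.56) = -7.50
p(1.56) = -7.49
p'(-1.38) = 10.08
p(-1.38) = -11.29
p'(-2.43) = 16.36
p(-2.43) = -25.17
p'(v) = 1.83 - 5.98*v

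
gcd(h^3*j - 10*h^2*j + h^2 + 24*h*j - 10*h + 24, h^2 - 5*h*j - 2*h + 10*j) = 1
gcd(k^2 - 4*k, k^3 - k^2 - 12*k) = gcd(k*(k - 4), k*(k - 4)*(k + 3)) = k^2 - 4*k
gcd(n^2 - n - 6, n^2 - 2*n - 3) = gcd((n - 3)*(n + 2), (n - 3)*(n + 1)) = n - 3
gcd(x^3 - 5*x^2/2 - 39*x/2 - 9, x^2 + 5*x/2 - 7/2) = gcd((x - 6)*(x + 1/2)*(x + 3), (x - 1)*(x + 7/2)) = 1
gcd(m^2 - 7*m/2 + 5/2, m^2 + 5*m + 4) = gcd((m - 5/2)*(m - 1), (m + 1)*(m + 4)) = 1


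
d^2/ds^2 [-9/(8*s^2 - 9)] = 432*(-8*s^2 - 3)/(8*s^2 - 9)^3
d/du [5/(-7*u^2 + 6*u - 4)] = 10*(7*u - 3)/(7*u^2 - 6*u + 4)^2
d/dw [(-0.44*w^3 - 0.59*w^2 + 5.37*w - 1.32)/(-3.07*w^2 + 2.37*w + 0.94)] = (1.3508*w^4 - 2.0856*w^3 + 13.8468*w^2 - 9.214*w + 8.1762)/(9.4249*w^4 - 14.5518*w^3 - 0.154699999999999*w^2 + 4.4556*w + 0.8836)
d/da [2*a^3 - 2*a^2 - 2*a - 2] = 6*a^2 - 4*a - 2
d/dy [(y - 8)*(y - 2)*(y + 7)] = 3*y^2 - 6*y - 54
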